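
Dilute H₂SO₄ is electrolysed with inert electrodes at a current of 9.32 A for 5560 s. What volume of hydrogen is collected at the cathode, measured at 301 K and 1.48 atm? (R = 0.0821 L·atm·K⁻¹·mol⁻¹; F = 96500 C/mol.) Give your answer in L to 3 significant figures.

Q = It = 9.32 × 5560 = 51820 C
n(e⁻) = Q/F = 51820/96500 = 0.5370 mol
2H⁺ + 2e⁻ → H₂, so n(H₂) = 0.5370 / 2 = 0.2685 mol
V = nRT/P = 0.2685 × 0.0821 × 301 / 1.48 = 4.483 L

4.48 L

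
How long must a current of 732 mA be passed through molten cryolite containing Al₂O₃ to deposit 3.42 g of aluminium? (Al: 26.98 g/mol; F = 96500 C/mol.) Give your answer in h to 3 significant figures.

13.9 h

n(Al) = 3.42 / 26.98 = 0.1268 mol
Al³⁺ + 3e⁻ → Al, so n(e⁻) = 3 × 0.1268 = 0.3804 mol
Q = 0.3804 × 96500 = 36710 C
t = Q / I = 36710 / 0.732 = 50150 s = 13.9 h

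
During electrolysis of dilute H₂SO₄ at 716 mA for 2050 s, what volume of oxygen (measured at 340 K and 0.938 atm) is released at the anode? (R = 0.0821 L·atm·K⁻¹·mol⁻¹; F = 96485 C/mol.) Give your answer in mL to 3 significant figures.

Q = It = 0.716 × 2050 = 1468 C
n(e⁻) = 1468 / 96485 = 0.01521 mol
2H₂O → O₂ + 4H⁺ + 4e⁻, so n(O₂) = 0.01521 / 4 = 0.003803 mol
V = nRT/P = 0.003803 × 0.0821 × 340 / 0.938 = 0.1132 L
= 113 mL

113 mL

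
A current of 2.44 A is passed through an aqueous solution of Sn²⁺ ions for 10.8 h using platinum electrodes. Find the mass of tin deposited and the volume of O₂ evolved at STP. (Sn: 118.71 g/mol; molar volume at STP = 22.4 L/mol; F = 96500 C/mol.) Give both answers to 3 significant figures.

Q = 2.44 × 38880 = 94870 C; n(e⁻) = 94870 / 96500 = 0.9831 mol
Cathode: Sn²⁺ + 2e⁻ → Sn → n(Sn) = 0.9831/2 = 0.4916 mol → 58.4 g
Anode: 2H₂O → O₂ + 4H⁺ + 4e⁻ → n(O₂) = 0.9831/4 = 0.2458 mol → 5.51 L

58.4 g Sn; 5.51 L O₂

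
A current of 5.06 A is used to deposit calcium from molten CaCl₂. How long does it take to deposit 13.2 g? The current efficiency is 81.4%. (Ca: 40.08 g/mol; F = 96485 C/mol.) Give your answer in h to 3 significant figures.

4.29 h

n(Ca) = 13.2 / 40.08 = 0.3293 mol
Ca²⁺ + 2e⁻ → Ca, so n(e⁻) = 2 × 0.3293 = 0.6586 mol
Q = 0.6586 × 96485 / 0.814 = 78070 C
t = Q / I = 78070 / 5.06 = 15430 s = 4.29 h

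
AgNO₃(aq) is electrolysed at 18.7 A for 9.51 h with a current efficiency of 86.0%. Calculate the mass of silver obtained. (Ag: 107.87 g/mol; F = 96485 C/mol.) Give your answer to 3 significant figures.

616 g

Q = 18.7 × 34236 = 6.402×10^5 C
n(e⁻) = 6.402×10^5 / 96485 = 6.635 mol
Ag⁺ + e⁻ → Ag, so theoretical m(Ag) = 6.635 × 107.87 = 715.7 g
Actual mass = 86.0% × 715.7 = 616 g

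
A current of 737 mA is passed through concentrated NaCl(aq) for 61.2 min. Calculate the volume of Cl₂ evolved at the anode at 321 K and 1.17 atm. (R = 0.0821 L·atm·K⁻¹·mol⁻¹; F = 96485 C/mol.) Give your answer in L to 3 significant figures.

0.316 L

Charge passed = 0.737 × 3672 = 2706 C
Moles of electrons = 2706 / 96485 = 0.02805 mol
2Cl⁻ → Cl₂ + 2e⁻, so n(Cl₂) = 0.02805 / 2 = 0.01403 mol
V = nRT/P = 0.01403 × 0.0821 × 321 / 1.17 = 0.3160 L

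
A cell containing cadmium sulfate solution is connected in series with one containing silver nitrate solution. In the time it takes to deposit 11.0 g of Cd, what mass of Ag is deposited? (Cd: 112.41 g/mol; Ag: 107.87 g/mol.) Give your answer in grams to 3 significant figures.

n(Cd) = 11.0 / 112.41 = 0.09786 mol
Cd²⁺ + 2e⁻ → Cd, so n(e⁻) = 2 × 0.09786 = 0.1957 mol
Since the cells are in series, n(e⁻) in the Ag cell is also 0.1957 mol.
Ag⁺ + e⁻ → Ag, so n(Ag) = 0.1957 mol
m(Ag) = 0.1957 × 107.87 = 21.1 g

21.1 g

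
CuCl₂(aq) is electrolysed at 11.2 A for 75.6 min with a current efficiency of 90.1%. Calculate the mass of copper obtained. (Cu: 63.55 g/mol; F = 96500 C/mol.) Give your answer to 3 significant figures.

15.1 g

Q = 11.2 × 4536 = 50800 C
n(e⁻) = 50800 / 96500 = 0.5264 mol
Cu²⁺ + 2e⁻ → Cu, so theoretical m(Cu) = 0.2632 × 63.55 = 16.73 g
Actual mass = 90.1% × 16.73 = 15.1 g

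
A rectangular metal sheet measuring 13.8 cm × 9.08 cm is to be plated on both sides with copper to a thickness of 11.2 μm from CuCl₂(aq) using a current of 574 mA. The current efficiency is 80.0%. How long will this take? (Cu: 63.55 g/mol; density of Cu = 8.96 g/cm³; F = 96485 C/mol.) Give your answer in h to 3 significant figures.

Plated area = 2 × 13.8 × 9.08 = 250.6 cm²
Volume = 250.6 × 11.2×10⁻⁴ cm = 0.2807 cm³
m(Cu) = 0.2807 × 8.96 = 2.515 g
n(Cu) = 2.515 / 63.55 = 0.03958 mol; n(e⁻) = 2 × 0.03958 = 0.07916 mol
Q = 0.07916 × 96485 / 0.800 = 9547 C
t = 9547 / 0.574 = 16630 s = 4.62 h

4.62 h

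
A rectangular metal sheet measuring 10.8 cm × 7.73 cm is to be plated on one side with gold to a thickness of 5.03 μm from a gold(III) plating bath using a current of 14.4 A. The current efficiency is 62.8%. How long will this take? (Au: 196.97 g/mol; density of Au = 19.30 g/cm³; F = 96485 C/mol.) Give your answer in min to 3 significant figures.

Plated area = 10.8 × 7.73 = 83.48 cm²
Volume = 83.48 × 5.03×10⁻⁴ cm = 0.04199 cm³
m(Au) = 0.04199 × 19.30 = 0.8104 g
n(Au) = 0.8104 / 196.97 = 0.004114 mol; n(e⁻) = 3 × 0.004114 = 0.01234 mol
Q = 0.01234 × 96485 / 0.628 = 1896 C
t = 1896 / 14.4 = 131.7 s = 2.20 min

2.20 min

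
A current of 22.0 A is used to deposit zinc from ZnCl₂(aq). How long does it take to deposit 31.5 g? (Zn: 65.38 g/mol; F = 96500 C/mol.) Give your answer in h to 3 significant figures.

n(Zn) = 31.5 / 65.38 = 0.4818 mol
Zn²⁺ + 2e⁻ → Zn, so n(e⁻) = 2 × 0.4818 = 0.9636 mol
Q = 0.9636 × 96500 = 92990 C
t = Q / I = 92990 / 22.0 = 4227 s = 1.17 h

1.17 h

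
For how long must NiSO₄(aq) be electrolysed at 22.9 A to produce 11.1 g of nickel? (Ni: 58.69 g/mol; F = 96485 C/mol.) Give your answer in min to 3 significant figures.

n(Ni) = 11.1 / 58.69 = 0.1891 mol
Ni²⁺ + 2e⁻ → Ni, so n(e⁻) = 2 × 0.1891 = 0.3782 mol
Q = 0.3782 × 96485 = 36490 C
t = Q / I = 36490 / 22.9 = 1593 s = 26.6 min

26.6 min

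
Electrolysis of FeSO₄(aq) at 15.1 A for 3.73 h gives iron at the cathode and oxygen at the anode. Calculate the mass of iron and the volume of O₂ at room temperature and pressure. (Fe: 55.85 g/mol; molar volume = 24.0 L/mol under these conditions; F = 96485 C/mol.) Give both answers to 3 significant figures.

Q = 15.1 × 13428 = 2.028×10^5 C; n(e⁻) = 2.028×10^5 / 96485 = 2.102 mol
Cathode: Fe²⁺ + 2e⁻ → Fe → n(Fe) = 2.102/2 = 1.051 mol → 58.7 g
Anode: 2H₂O → O₂ + 4H⁺ + 4e⁻ → n(O₂) = 2.102/4 = 0.5255 mol → 12.6 L

58.7 g Fe; 12.6 L O₂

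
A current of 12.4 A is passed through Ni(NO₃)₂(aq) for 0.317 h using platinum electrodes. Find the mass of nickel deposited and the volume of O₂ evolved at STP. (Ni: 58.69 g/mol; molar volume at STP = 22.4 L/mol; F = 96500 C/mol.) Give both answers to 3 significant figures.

4.30 g Ni; 0.821 L O₂

Q = 12.4 × 1141.2 = 14150 C; n(e⁻) = 14150 / 96500 = 0.1466 mol
Cathode: Ni²⁺ + 2e⁻ → Ni → n(Ni) = 0.1466/2 = 0.07330 mol → 4.30 g
Anode: 2H₂O → O₂ + 4H⁺ + 4e⁻ → n(O₂) = 0.1466/4 = 0.03665 mol → 0.821 L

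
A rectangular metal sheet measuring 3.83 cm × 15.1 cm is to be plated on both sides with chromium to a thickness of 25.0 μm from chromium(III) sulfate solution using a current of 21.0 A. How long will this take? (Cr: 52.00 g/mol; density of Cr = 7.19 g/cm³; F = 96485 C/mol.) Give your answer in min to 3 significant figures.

Plated area = 2 × 3.83 × 15.1 = 115.7 cm²
Volume = 115.7 × 25.0×10⁻⁴ cm = 0.2893 cm³
m(Cr) = 0.2893 × 7.19 = 2.080 g
n(Cr) = 2.080 / 52.00 = 0.04000 mol; n(e⁻) = 3 × 0.04000 = 0.1200 mol
Q = 0.1200 × 96485 = 11580 C
t = 11580 / 21.0 = 551.4 s = 9.19 min

9.19 min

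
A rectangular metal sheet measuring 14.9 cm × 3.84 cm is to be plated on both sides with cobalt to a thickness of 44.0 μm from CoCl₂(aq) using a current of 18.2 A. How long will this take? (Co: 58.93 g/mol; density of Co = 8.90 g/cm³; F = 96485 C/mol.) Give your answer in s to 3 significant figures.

806 s

Plated area = 2 × 14.9 × 3.84 = 114.4 cm²
Volume = 114.4 × 44.0×10⁻⁴ cm = 0.5034 cm³
m(Co) = 0.5034 × 8.90 = 4.480 g
n(Co) = 4.480 / 58.93 = 0.07602 mol; n(e⁻) = 2 × 0.07602 = 0.1520 mol
Q = 0.1520 × 96485 = 14670 C
t = 14670 / 18.2 = 806.0 s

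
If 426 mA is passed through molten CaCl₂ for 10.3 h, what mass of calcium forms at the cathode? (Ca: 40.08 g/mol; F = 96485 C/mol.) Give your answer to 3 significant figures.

3.28 g

Q = It = 0.426 × 37080 = 15800 C
Moles of electrons = 15800 / 96485 = 0.1638 mol
Ca²⁺ + 2e⁻ → Ca, so n(Ca) = 0.1638 / 2 = 0.08190 mol
m = 0.08190 × 40.08 = 3.28 g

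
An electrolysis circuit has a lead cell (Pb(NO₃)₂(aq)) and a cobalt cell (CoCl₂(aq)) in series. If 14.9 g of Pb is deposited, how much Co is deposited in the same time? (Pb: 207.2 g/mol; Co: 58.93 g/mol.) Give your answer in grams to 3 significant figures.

n(Pb) = 14.9 / 207.2 = 0.07191 mol
Pb²⁺ + 2e⁻ → Pb, so n(e⁻) = 2 × 0.07191 = 0.1438 mol
Same current for the same time ⇒ same n(e⁻) = 0.1438 mol in both cells.
Co²⁺ + 2e⁻ → Co, so n(Co) = 0.1438 / 2 = 0.07190 mol
m(Co) = 0.07190 × 58.93 = 4.24 g

4.24 g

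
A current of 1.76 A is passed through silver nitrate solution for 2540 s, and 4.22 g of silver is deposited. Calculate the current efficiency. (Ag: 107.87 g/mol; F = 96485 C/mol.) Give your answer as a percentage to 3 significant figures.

Q = 1.76 × 2540 = 4470 C
n(e⁻) = 4470 / 96485 = 0.04633 mol
Ag⁺ + e⁻ → Ag, so theoretical n(Ag) = 0.04633 mol → 4.998 g
Efficiency = 4.22 / 4.998 = 0.8443 = 84.4%

84.4%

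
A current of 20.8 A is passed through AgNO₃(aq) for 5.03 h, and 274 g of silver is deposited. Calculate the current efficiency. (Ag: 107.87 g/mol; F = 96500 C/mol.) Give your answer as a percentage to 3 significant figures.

65.1%

Q = 20.8 × 18108 = 3.766×10^5 C
n(e⁻) = 3.766×10^5 / 96500 = 3.903 mol
Ag⁺ + e⁻ → Ag, so theoretical n(Ag) = 3.903 mol → 421.0 g
Efficiency = 274 / 421.0 = 0.6508 = 65.1%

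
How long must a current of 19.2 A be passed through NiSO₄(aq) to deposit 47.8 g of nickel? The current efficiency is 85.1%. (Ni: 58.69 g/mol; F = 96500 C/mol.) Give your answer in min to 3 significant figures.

n(Ni) = 47.8 / 58.69 = 0.8144 mol
Ni²⁺ + 2e⁻ → Ni, so n(e⁻) = 2 × 0.8144 = 1.629 mol
Q = 1.629 × 96500 / 0.851 = 1.847×10^5 C
t = Q / I = 1.847×10^5 / 19.2 = 9620 s = 160 min

160 min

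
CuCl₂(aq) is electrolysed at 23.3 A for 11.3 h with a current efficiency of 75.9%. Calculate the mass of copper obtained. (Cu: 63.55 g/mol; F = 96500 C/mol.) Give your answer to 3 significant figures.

237 g

Q = 23.3 × 40680 = 9.478×10^5 C
n(e⁻) = 9.478×10^5 / 96500 = 9.822 mol
Cu²⁺ + 2e⁻ → Cu, so theoretical m(Cu) = 4.911 × 63.55 = 312.1 g
Actual mass = 75.9% × 312.1 = 237 g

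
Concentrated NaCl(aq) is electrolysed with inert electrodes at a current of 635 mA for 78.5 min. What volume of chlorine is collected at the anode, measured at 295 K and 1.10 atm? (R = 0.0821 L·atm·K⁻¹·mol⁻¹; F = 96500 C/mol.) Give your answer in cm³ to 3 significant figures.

341 cm³

Q = 0.635 A × 4710 s = 2991 C
n(e⁻) = 2991 / 96500 = 0.03099 mol
2Cl⁻ → Cl₂ + 2e⁻, so n(Cl₂) = 0.03099 / 2 = 0.01550 mol
V = nRT/P = 0.01550 × 0.0821 × 295 / 1.10 = 0.3413 L
= 341 cm³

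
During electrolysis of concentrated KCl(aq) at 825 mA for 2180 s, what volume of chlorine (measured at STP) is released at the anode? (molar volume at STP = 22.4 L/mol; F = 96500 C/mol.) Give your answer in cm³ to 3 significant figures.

209 cm³

Q = It = 0.825 × 2180 = 1799 C
n(e⁻) = 1799 / 96500 = 0.01864 mol
2Cl⁻ → Cl₂ + 2e⁻, so n(Cl₂) = 0.01864 / 2 = 0.009320 mol
V = 0.009320 × 22.4 = 0.2088 L
= 209 cm³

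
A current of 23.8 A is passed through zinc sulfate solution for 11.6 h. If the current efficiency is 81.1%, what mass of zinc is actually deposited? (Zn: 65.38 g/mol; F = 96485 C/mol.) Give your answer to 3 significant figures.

273 g

Q = 23.8 × 41760 = 9.939×10^5 C
n(e⁻) = 9.939×10^5 / 96485 = 10.30 mol
Zn²⁺ + 2e⁻ → Zn, so theoretical m(Zn) = 5.150 × 65.38 = 336.7 g
Actual mass = 81.1% × 336.7 = 273 g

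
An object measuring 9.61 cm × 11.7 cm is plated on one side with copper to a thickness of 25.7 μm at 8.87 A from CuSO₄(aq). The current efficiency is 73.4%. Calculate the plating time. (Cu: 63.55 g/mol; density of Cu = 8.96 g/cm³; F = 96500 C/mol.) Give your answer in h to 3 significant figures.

Plated area = 9.61 × 11.7 = 112.4 cm²
Volume = 112.4 × 25.7×10⁻⁴ cm = 0.2889 cm³
m(Cu) = 0.2889 × 8.96 = 2.589 g
n(Cu) = 2.589 / 63.55 = 0.04074 mol; n(e⁻) = 2 × 0.04074 = 0.08148 mol
Q = 0.08148 × 96500 / 0.734 = 10710 C
t = 10710 / 8.87 = 1207 s = 0.335 h

0.335 h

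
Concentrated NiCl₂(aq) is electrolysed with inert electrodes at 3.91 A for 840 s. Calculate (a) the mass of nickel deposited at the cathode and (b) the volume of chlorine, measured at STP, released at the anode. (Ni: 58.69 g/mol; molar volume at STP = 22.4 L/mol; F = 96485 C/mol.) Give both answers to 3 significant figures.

0.999 g Ni; 0.381 L Cl₂

Q = 3.91 × 840 = 3284 C; n(e⁻) = 3284 / 96485 = 0.03404 mol
Cathode: Ni²⁺ + 2e⁻ → Ni → n(Ni) = 0.03404/2 = 0.01702 mol → 0.999 g
Anode: 2Cl⁻ → Cl₂ + 2e⁻ → n(Cl₂) = 0.03404/2 = 0.01702 mol → 0.381 L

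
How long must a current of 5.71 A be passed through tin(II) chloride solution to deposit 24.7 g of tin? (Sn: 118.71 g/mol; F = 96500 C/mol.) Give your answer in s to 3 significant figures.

n(Sn) = 24.7 / 118.71 = 0.2081 mol
Sn²⁺ + 2e⁻ → Sn, so n(e⁻) = 2 × 0.2081 = 0.4162 mol
Q = 0.4162 × 96500 = 40160 C
t = Q / I = 40160 / 5.71 = 7033 s

7030 s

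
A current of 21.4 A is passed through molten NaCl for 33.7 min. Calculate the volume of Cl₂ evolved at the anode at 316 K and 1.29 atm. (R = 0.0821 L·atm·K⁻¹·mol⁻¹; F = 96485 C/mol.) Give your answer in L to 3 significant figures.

4.51 L

Q = It = 21.4 × 2022 = 43270 C
n(e⁻) = 43270 / 96485 = 0.4485 mol
2Cl⁻ → Cl₂ + 2e⁻, so n(Cl₂) = 0.4485 / 2 = 0.2243 mol
V = nRT/P = 0.2243 × 0.0821 × 316 / 1.29 = 4.511 L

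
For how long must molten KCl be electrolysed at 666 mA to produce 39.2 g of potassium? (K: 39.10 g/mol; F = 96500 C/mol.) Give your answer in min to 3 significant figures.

n(K) = 39.2 / 39.10 = 1.003 mol
K⁺ + e⁻ → K, so n(e⁻) = 1.003 mol
Q = 1.003 × 96500 = 96790 C
t = Q / I = 96790 / 0.666 = 1.453×10^5 s = 2420 min

2420 min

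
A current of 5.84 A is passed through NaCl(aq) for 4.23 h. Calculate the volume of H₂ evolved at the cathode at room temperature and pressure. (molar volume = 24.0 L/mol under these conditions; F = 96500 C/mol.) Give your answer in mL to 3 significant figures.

Q = It = 5.84 × 15228 = 88930 C
Moles of electrons = 88930 / 96500 = 0.9216 mol
2H⁺ + 2e⁻ → H₂, so n(H₂) = 0.9216 / 2 = 0.4608 mol
V = 0.4608 × 24.0 = 11.06 L
= 11100 mL

11100 mL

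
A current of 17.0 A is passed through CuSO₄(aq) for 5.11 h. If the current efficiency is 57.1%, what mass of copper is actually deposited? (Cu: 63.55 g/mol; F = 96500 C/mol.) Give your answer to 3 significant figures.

58.8 g

Q = 17.0 × 18396 = 3.127×10^5 C
n(e⁻) = 3.127×10^5 / 96500 = 3.240 mol
Cu²⁺ + 2e⁻ → Cu, so theoretical m(Cu) = 1.620 × 63.55 = 103.0 g
Actual mass = 57.1% × 103.0 = 58.8 g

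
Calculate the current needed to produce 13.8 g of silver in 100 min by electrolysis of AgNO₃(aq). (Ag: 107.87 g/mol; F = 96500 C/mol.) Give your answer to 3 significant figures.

2.06 A

n(Ag) = 13.8 / 107.87 = 0.1279 mol
Ag⁺ + e⁻ → Ag, so n(e⁻) = 0.1279 mol
Q = 0.1279 × 96500 = 12340 C
I = Q / t = 12340 / 6000 s = 2.06 A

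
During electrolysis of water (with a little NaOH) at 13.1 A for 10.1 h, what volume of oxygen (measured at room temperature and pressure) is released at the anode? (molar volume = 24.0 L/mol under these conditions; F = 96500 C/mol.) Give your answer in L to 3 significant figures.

29.6 L

Q = It = 13.1 × 36360 = 4.763×10^5 C
Moles of electrons = 4.763×10^5 / 96500 = 4.936 mol
2H₂O → O₂ + 4H⁺ + 4e⁻, so n(O₂) = 4.936 / 4 = 1.234 mol
V = 1.234 × 24.0 = 29.62 L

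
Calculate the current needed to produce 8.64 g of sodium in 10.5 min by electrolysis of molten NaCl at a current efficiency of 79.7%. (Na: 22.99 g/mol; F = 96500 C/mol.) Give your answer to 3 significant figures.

72.2 A

n(Na) = 8.64 / 22.99 = 0.3758 mol
Na⁺ + e⁻ → Na, so n(e⁻) = 0.3758 mol
Q = 0.3758 × 96500 / 0.797 = 45500 C
I = Q / t = 45500 / 630 s = 72.2 A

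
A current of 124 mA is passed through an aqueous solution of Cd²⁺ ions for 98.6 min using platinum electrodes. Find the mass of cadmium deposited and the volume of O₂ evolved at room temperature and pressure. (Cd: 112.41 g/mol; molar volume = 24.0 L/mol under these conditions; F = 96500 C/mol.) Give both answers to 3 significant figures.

Q = 0.124 × 5916 = 733.6 C; n(e⁻) = 733.6 / 96500 = 0.007602 mol
Cathode: Cd²⁺ + 2e⁻ → Cd → n(Cd) = 0.007602/2 = 0.003801 mol → 0.427 g
Anode: 2H₂O → O₂ + 4H⁺ + 4e⁻ → n(O₂) = 0.007602/4 = 0.001901 mol → 0.0456 L

0.427 g Cd; 0.0456 L O₂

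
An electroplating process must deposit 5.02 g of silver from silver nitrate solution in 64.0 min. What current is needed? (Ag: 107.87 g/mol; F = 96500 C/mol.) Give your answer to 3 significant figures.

1.17 A

n(Ag) = 5.02 / 107.87 = 0.04654 mol
Ag⁺ + e⁻ → Ag, so n(e⁻) = 0.04654 mol
Q = 0.04654 × 96500 = 4491 C
I = Q / t = 4491 / 3840 s = 1.17 A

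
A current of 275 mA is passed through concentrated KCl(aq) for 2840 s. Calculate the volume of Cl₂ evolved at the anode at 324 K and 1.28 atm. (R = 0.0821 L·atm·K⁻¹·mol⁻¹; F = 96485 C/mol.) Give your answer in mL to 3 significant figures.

Charge passed = 0.275 × 2840 = 781.0 C
Moles of electrons = 781.0 / 96485 = 0.008095 mol
2Cl⁻ → Cl₂ + 2e⁻, so n(Cl₂) = 0.008095 / 2 = 0.004048 mol
V = nRT/P = 0.004048 × 0.0821 × 324 / 1.28 = 0.08412 L
= 84.1 mL

84.1 mL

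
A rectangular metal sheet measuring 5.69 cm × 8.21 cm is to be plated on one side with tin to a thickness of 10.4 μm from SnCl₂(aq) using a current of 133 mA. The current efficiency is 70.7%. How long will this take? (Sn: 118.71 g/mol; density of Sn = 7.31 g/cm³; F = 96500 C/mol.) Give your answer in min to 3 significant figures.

Plated area = 5.69 × 8.21 = 46.71 cm²
Volume = 46.71 × 10.4×10⁻⁴ cm = 0.04858 cm³
m(Sn) = 0.04858 × 7.31 = 0.3551 g
n(Sn) = 0.3551 / 118.71 = 0.002991 mol; n(e⁻) = 2 × 0.002991 = 0.005982 mol
Q = 0.005982 × 96500 / 0.707 = 816.5 C
t = 816.5 / 0.133 = 6139 s = 102 min

102 min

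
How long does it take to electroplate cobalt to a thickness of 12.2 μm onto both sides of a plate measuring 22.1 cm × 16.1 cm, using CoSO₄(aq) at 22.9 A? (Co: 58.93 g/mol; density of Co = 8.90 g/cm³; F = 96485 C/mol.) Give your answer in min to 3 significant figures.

Plated area = 2 × 22.1 × 16.1 = 711.6 cm²
Volume = 711.6 × 12.2×10⁻⁴ cm = 0.8682 cm³
m(Co) = 0.8682 × 8.90 = 7.727 g
n(Co) = 7.727 / 58.93 = 0.1311 mol; n(e⁻) = 2 × 0.1311 = 0.2622 mol
Q = 0.2622 × 96485 = 25300 C
t = 25300 / 22.9 = 1105 s = 18.4 min

18.4 min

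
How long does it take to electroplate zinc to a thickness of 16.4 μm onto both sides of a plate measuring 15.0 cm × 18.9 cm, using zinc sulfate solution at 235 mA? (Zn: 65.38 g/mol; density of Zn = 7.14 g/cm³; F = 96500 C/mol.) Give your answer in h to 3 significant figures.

23.2 h

Plated area = 2 × 15.0 × 18.9 = 567.0 cm²
Volume = 567.0 × 16.4×10⁻⁴ cm = 0.9299 cm³
m(Zn) = 0.9299 × 7.14 = 6.639 g
n(Zn) = 6.639 / 65.38 = 0.1015 mol; n(e⁻) = 2 × 0.1015 = 0.2030 mol
Q = 0.2030 × 96500 = 19590 C
t = 19590 / 0.235 = 83360 s = 23.2 h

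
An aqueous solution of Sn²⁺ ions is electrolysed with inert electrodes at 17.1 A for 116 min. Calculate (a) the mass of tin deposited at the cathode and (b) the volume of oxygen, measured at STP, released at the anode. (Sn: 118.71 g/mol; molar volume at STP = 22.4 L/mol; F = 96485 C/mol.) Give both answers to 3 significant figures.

73.2 g Sn; 6.91 L O₂

Q = 17.1 × 6960 = 1.190×10^5 C; n(e⁻) = 1.190×10^5 / 96485 = 1.233 mol
Cathode: Sn²⁺ + 2e⁻ → Sn → n(Sn) = 1.233/2 = 0.6165 mol → 73.2 g
Anode: 2H₂O → O₂ + 4H⁺ + 4e⁻ → n(O₂) = 1.233/4 = 0.3083 mol → 6.91 L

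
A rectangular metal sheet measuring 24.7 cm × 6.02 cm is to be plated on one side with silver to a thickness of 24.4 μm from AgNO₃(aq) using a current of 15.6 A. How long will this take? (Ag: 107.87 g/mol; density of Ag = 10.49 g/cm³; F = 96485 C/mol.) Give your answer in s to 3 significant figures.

218 s

Plated area = 24.7 × 6.02 = 148.7 cm²
Volume = 148.7 × 24.4×10⁻⁴ cm = 0.3628 cm³
m(Ag) = 0.3628 × 10.49 = 3.806 g
n(Ag) = 3.806 / 107.87 = 0.03528 mol; n(e⁻) = 0.03528 mol
Q = 0.03528 × 96485 = 3404 C
t = 3404 / 15.6 = 218.2 s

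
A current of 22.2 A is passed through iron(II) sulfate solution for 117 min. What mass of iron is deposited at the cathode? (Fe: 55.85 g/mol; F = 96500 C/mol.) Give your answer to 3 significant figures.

45.1 g

Q = 22.2 A × 7020 s = 1.558×10^5 C
n(e⁻) = 1.558×10^5 / 96500 = 1.615 mol
Fe²⁺ + 2e⁻ → Fe, so n(Fe) = 1.615 / 2 = 0.8075 mol
m = 0.8075 × 55.85 = 45.1 g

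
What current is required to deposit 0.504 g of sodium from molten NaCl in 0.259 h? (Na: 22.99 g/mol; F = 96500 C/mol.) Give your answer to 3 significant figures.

2.27 A

n(Na) = 0.504 / 22.99 = 0.02192 mol
Na⁺ + e⁻ → Na, so n(e⁻) = 0.02192 mol
Q = 0.02192 × 96500 = 2115 C
I = Q / t = 2115 / 932.4 s = 2.27 A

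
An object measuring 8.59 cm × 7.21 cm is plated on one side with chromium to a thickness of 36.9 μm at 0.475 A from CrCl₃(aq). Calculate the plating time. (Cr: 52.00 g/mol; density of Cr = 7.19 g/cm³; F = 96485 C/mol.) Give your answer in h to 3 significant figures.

Plated area = 8.59 × 7.21 = 61.93 cm²
Volume = 61.93 × 36.9×10⁻⁴ cm = 0.2285 cm³
m(Cr) = 0.2285 × 7.19 = 1.643 g
n(Cr) = 1.643 / 52.00 = 0.03160 mol; n(e⁻) = 3 × 0.03160 = 0.09480 mol
Q = 0.09480 × 96485 = 9147 C
t = 9147 / 0.475 = 19260 s = 5.35 h

5.35 h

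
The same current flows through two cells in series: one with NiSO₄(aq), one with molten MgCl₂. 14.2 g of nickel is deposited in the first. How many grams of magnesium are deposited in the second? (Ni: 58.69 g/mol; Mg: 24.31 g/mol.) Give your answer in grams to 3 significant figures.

n(Ni) = 14.2 / 58.69 = 0.2419 mol
Ni²⁺ + 2e⁻ → Ni, so n(e⁻) = 2 × 0.2419 = 0.4838 mol
The cells are in series, so the same charge (and hence the same n(e⁻) = 0.4838 mol) passes through both.
Mg²⁺ + 2e⁻ → Mg, so n(Mg) = 0.4838 / 2 = 0.2419 mol
m(Mg) = 0.2419 × 24.31 = 5.88 g

5.88 g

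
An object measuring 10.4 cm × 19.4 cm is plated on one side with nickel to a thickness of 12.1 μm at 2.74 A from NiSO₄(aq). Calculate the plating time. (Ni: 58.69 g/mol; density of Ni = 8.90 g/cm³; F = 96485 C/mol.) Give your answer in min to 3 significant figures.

Plated area = 10.4 × 19.4 = 201.8 cm²
Volume = 201.8 × 12.1×10⁻⁴ cm = 0.2442 cm³
m(Ni) = 0.2442 × 8.90 = 2.173 g
n(Ni) = 2.173 / 58.69 = 0.03703 mol; n(e⁻) = 2 × 0.03703 = 0.07406 mol
Q = 0.07406 × 96485 = 7146 C
t = 7146 / 2.74 = 2608 s = 43.5 min

43.5 min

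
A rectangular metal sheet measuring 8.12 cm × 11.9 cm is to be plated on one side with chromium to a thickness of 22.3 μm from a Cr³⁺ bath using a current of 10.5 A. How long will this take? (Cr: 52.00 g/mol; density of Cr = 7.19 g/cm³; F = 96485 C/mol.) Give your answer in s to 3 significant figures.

821 s

Plated area = 8.12 × 11.9 = 96.63 cm²
Volume = 96.63 × 22.3×10⁻⁴ cm = 0.2155 cm³
m(Cr) = 0.2155 × 7.19 = 1.549 g
n(Cr) = 1.549 / 52.00 = 0.02979 mol; n(e⁻) = 3 × 0.02979 = 0.08937 mol
Q = 0.08937 × 96485 = 8623 C
t = 8623 / 10.5 = 821.2 s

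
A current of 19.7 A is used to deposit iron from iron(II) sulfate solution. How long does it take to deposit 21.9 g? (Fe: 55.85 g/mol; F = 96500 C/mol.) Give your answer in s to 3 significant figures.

n(Fe) = 21.9 / 55.85 = 0.3921 mol
Fe²⁺ + 2e⁻ → Fe, so n(e⁻) = 2 × 0.3921 = 0.7842 mol
Q = 0.7842 × 96500 = 75680 C
t = Q / I = 75680 / 19.7 = 3842 s

3840 s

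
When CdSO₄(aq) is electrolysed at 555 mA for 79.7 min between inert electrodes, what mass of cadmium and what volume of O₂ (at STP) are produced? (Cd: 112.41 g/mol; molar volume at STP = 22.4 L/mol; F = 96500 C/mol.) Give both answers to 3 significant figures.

1.55 g Cd; 0.154 L O₂

Q = 0.555 × 4782 = 2654 C; n(e⁻) = 2654 / 96500 = 0.02750 mol
Cathode: Cd²⁺ + 2e⁻ → Cd → n(Cd) = 0.02750/2 = 0.01375 mol → 1.55 g
Anode: 2H₂O → O₂ + 4H⁺ + 4e⁻ → n(O₂) = 0.02750/4 = 0.006875 mol → 0.154 L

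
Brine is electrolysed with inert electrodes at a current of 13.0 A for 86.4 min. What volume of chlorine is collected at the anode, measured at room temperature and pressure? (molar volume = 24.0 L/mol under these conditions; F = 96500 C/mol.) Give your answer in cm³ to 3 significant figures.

8380 cm³

Charge passed = 13.0 × 5184 = 67390 C
n(e⁻) = Q/F = 67390/96500 = 0.6983 mol
2Cl⁻ → Cl₂ + 2e⁻, so n(Cl₂) = 0.6983 / 2 = 0.3492 mol
V = 0.3492 × 24.0 = 8.381 L
= 8380 cm³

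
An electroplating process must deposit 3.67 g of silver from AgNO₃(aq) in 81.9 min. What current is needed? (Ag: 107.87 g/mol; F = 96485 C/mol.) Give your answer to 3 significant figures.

n(Ag) = 3.67 / 107.87 = 0.03402 mol
Ag⁺ + e⁻ → Ag, so n(e⁻) = 0.03402 mol
Q = 0.03402 × 96485 = 3282 C
I = Q / t = 3282 / 4914 s = 0.668 A

0.668 A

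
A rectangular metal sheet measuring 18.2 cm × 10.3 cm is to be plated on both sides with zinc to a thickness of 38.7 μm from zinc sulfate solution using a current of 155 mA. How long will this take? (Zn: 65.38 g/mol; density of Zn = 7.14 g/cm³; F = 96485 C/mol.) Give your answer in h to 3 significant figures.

54.8 h

Plated area = 2 × 18.2 × 10.3 = 374.9 cm²
Volume = 374.9 × 38.7×10⁻⁴ cm = 1.451 cm³
m(Zn) = 1.451 × 7.14 = 10.36 g
n(Zn) = 10.36 / 65.38 = 0.1585 mol; n(e⁻) = 2 × 0.1585 = 0.3170 mol
Q = 0.3170 × 96485 = 30590 C
t = 30590 / 0.155 = 1.974×10^5 s = 54.8 h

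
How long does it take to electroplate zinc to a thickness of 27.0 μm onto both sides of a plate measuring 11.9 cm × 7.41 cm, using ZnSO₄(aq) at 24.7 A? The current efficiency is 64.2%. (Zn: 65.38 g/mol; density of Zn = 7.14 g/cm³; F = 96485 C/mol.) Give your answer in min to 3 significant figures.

10.5 min

Plated area = 2 × 11.9 × 7.41 = 176.4 cm²
Volume = 176.4 × 27.0×10⁻⁴ cm = 0.4763 cm³
m(Zn) = 0.4763 × 7.14 = 3.401 g
n(Zn) = 3.401 / 65.38 = 0.05202 mol; n(e⁻) = 2 × 0.05202 = 0.1040 mol
Q = 0.1040 × 96485 / 0.642 = 15630 C
t = 15630 / 24.7 = 632.8 s = 10.5 min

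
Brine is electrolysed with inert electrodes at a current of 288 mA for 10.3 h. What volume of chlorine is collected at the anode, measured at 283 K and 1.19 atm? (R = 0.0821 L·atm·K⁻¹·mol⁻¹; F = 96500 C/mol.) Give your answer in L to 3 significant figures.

Charge passed = 0.288 × 37080 = 10680 C
n(e⁻) = 10680 / 96500 = 0.1107 mol
2Cl⁻ → Cl₂ + 2e⁻, so n(Cl₂) = 0.1107 / 2 = 0.05535 mol
V = nRT/P = 0.05535 × 0.0821 × 283 / 1.19 = 1.081 L

1.08 L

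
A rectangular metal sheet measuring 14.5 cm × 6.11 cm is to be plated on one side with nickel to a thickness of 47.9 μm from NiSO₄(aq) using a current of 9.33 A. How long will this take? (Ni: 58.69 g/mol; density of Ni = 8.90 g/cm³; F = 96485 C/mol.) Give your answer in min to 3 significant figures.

Plated area = 14.5 × 6.11 = 88.60 cm²
Volume = 88.60 × 47.9×10⁻⁴ cm = 0.4244 cm³
m(Ni) = 0.4244 × 8.90 = 3.777 g
n(Ni) = 3.777 / 58.69 = 0.06436 mol; n(e⁻) = 2 × 0.06436 = 0.1287 mol
Q = 0.1287 × 96485 = 12420 C
t = 12420 / 9.33 = 1331 s = 22.2 min

22.2 min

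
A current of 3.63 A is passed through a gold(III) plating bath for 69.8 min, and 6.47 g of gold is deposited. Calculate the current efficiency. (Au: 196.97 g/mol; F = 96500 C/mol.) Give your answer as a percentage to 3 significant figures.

62.6%

Q = 3.63 × 4188 = 15200 C
n(e⁻) = 15200 / 96500 = 0.1575 mol
Au³⁺ + 3e⁻ → Au, so theoretical n(Au) = 0.05250 mol → 10.34 g
Efficiency = 6.47 / 10.34 = 0.6257 = 62.6%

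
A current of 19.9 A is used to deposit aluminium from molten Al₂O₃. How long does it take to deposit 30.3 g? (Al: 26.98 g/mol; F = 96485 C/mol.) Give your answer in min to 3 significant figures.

272 min

n(Al) = 30.3 / 26.98 = 1.123 mol
Al³⁺ + 3e⁻ → Al, so n(e⁻) = 3 × 1.123 = 3.369 mol
Q = 3.369 × 96485 = 3.251×10^5 C
t = Q / I = 3.251×10^5 / 19.9 = 16340 s = 272 min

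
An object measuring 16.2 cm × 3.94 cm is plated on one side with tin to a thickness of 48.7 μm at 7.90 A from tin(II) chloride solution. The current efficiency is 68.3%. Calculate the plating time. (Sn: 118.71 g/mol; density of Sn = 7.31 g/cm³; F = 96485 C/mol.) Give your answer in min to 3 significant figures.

11.4 min

Plated area = 16.2 × 3.94 = 63.83 cm²
Volume = 63.83 × 48.7×10⁻⁴ cm = 0.3109 cm³
m(Sn) = 0.3109 × 7.31 = 2.273 g
n(Sn) = 2.273 / 118.71 = 0.01915 mol; n(e⁻) = 2 × 0.01915 = 0.03830 mol
Q = 0.03830 × 96485 / 0.683 = 5411 C
t = 5411 / 7.90 = 684.9 s = 11.4 min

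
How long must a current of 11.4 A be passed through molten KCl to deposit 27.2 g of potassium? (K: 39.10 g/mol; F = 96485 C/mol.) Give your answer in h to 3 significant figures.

1.64 h

n(K) = 27.2 / 39.10 = 0.6957 mol
K⁺ + e⁻ → K, so n(e⁻) = 0.6957 mol
Q = 0.6957 × 96485 = 67120 C
t = Q / I = 67120 / 11.4 = 5888 s = 1.64 h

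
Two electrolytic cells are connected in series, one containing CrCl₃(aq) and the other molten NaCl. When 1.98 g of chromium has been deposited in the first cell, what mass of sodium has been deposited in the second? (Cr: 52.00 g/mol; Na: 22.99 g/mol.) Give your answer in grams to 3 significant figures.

n(Cr) = 1.98 / 52.00 = 0.03808 mol
Cr³⁺ + 3e⁻ → Cr, so n(e⁻) = 3 × 0.03808 = 0.1142 mol
Same current for the same time ⇒ same n(e⁻) = 0.1142 mol in both cells.
Na⁺ + e⁻ → Na, so n(Na) = 0.1142 mol
m(Na) = 0.1142 × 22.99 = 2.63 g

2.63 g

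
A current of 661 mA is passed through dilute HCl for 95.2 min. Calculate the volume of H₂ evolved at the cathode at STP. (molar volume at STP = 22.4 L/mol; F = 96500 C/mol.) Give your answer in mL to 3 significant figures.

Charge passed = 0.661 × 5712 = 3776 C
n(e⁻) = 3776 / 96500 = 0.03913 mol
2H⁺ + 2e⁻ → H₂, so n(H₂) = 0.03913 / 2 = 0.01957 mol
V = 0.01957 × 22.4 = 0.4384 L
= 438 mL

438 mL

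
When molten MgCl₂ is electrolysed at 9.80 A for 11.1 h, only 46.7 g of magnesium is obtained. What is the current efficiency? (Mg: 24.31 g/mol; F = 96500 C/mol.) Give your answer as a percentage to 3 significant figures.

Q = 9.80 × 39960 = 3.916×10^5 C
n(e⁻) = 3.916×10^5 / 96500 = 4.058 mol
Mg²⁺ + 2e⁻ → Mg, so theoretical n(Mg) = 2.029 mol → 49.32 g
Efficiency = 46.7 / 49.32 = 0.9469 = 94.7%

94.7%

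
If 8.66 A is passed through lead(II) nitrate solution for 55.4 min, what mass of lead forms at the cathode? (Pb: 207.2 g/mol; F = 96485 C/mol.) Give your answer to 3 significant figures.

Q = 8.66 A × 3324 s = 28790 C
n(e⁻) = Q/F = 28790/96485 = 0.2984 mol
Pb²⁺ + 2e⁻ → Pb, so n(Pb) = 0.2984 / 2 = 0.1492 mol
m = 0.1492 × 207.2 = 30.9 g

30.9 g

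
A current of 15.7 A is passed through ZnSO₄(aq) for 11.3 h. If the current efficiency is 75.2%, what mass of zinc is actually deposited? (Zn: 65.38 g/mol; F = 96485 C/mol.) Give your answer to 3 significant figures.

163 g

Q = 15.7 × 40680 = 6.387×10^5 C
n(e⁻) = 6.387×10^5 / 96485 = 6.620 mol
Zn²⁺ + 2e⁻ → Zn, so theoretical m(Zn) = 3.310 × 65.38 = 216.4 g
Actual mass = 75.2% × 216.4 = 163 g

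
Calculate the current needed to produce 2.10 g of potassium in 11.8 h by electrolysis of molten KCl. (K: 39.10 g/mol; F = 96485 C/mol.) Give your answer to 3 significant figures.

n(K) = 2.10 / 39.10 = 0.05371 mol
K⁺ + e⁻ → K, so n(e⁻) = 0.05371 mol
Q = 0.05371 × 96485 = 5182 C
I = Q / t = 5182 / 42480 s = 0.122 A

0.122 A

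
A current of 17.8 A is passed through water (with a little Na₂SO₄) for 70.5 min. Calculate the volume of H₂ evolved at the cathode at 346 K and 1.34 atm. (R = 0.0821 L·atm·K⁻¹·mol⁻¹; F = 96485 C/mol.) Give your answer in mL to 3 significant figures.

8270 mL

Q = It = 17.8 × 4230 = 75290 C
Moles of electrons = 75290 / 96485 = 0.7803 mol
2H⁺ + 2e⁻ → H₂, so n(H₂) = 0.7803 / 2 = 0.3902 mol
V = nRT/P = 0.3902 × 0.0821 × 346 / 1.34 = 8.272 L
= 8270 mL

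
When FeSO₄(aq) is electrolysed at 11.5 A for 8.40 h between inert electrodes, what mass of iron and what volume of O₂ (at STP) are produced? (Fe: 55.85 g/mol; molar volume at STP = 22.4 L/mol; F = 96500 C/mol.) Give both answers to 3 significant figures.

Q = 11.5 × 30240 = 3.478×10^5 C; n(e⁻) = 3.478×10^5 / 96500 = 3.604 mol
Cathode: Fe²⁺ + 2e⁻ → Fe → n(Fe) = 3.604/2 = 1.802 mol → 101 g
Anode: 2H₂O → O₂ + 4H⁺ + 4e⁻ → n(O₂) = 3.604/4 = 0.9010 mol → 20.2 L

101 g Fe; 20.2 L O₂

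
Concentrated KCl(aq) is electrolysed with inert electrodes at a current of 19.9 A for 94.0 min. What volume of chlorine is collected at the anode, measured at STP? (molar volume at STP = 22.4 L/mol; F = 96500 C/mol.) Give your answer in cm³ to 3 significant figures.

Charge passed = 19.9 × 5640 = 1.122×10^5 C
Moles of electrons = 1.122×10^5 / 96500 = 1.163 mol
2Cl⁻ → Cl₂ + 2e⁻, so n(Cl₂) = 1.163 / 2 = 0.5815 mol
V = 0.5815 × 22.4 = 13.03 L
= 13000 cm³

13000 cm³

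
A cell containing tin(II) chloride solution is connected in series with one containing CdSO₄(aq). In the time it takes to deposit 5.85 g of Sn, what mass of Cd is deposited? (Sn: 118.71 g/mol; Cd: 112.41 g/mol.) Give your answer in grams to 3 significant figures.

n(Sn) = 5.85 / 118.71 = 0.04928 mol
Sn²⁺ + 2e⁻ → Sn, so n(e⁻) = 2 × 0.04928 = 0.09856 mol
In series, the same 0.09856 mol of electrons flows through the second cell.
Cd²⁺ + 2e⁻ → Cd, so n(Cd) = 0.09856 / 2 = 0.04928 mol
m(Cd) = 0.04928 × 112.41 = 5.54 g

5.54 g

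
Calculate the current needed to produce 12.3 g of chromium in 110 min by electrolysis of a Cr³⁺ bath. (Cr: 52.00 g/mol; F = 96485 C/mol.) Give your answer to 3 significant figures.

10.4 A

n(Cr) = 12.3 / 52.00 = 0.2365 mol
Cr³⁺ + 3e⁻ → Cr, so n(e⁻) = 3 × 0.2365 = 0.7095 mol
Q = 0.7095 × 96485 = 68460 C
I = Q / t = 68460 / 6600 s = 10.4 A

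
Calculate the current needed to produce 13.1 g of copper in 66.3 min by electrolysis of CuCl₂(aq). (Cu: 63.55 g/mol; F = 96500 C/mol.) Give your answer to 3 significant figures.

10.0 A

n(Cu) = 13.1 / 63.55 = 0.2061 mol
Cu²⁺ + 2e⁻ → Cu, so n(e⁻) = 2 × 0.2061 = 0.4122 mol
Q = 0.4122 × 96500 = 39780 C
I = Q / t = 39780 / 3978 s = 10.0 A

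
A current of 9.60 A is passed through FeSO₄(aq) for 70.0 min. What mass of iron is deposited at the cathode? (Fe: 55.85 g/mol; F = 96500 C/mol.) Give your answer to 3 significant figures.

11.7 g

Q = 9.60 A × 4200 s = 40320 C
n(e⁻) = 40320 / 96500 = 0.4178 mol
Fe²⁺ + 2e⁻ → Fe, so n(Fe) = 0.4178 / 2 = 0.2089 mol
m = 0.2089 × 55.85 = 11.7 g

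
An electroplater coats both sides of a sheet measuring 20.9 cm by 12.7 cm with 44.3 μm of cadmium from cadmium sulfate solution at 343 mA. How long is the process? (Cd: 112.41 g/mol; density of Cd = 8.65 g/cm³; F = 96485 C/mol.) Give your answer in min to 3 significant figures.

Plated area = 2 × 20.9 × 12.7 = 530.9 cm²
Volume = 530.9 × 44.3×10⁻⁴ cm = 2.352 cm³
m(Cd) = 2.352 × 8.65 = 20.34 g
n(Cd) = 20.34 / 112.41 = 0.1809 mol; n(e⁻) = 2 × 0.1809 = 0.3618 mol
Q = 0.3618 × 96485 = 34910 C
t = 34910 / 0.343 = 1.018×10^5 s = 1700 min

1700 min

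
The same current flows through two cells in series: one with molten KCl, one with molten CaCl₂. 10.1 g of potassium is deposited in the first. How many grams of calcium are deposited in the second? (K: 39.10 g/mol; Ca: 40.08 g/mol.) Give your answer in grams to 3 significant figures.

5.18 g

n(K) = 10.1 / 39.10 = 0.2583 mol
K⁺ + e⁻ → K, so n(e⁻) = 0.2583 mol
Since the cells are in series, n(e⁻) in the Ca cell is also 0.2583 mol.
Ca²⁺ + 2e⁻ → Ca, so n(Ca) = 0.2583 / 2 = 0.1292 mol
m(Ca) = 0.1292 × 40.08 = 5.18 g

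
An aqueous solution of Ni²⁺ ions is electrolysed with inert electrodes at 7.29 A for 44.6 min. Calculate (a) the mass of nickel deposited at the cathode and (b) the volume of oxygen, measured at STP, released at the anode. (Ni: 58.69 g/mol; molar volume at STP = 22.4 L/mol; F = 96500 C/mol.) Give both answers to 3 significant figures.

Q = 7.29 × 2676 = 19510 C; n(e⁻) = 19510 / 96500 = 0.2022 mol
Cathode: Ni²⁺ + 2e⁻ → Ni → n(Ni) = 0.2022/2 = 0.1011 mol → 5.93 g
Anode: 2H₂O → O₂ + 4H⁺ + 4e⁻ → n(O₂) = 0.2022/4 = 0.05055 mol → 1.13 L

5.93 g Ni; 1.13 L O₂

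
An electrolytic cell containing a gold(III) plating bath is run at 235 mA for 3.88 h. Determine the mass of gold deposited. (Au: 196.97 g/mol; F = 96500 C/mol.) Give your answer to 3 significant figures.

2.23 g

Q = 0.235 A × 13968 s = 3282 C
n(e⁻) = 3282 / 96500 = 0.03401 mol
Au³⁺ + 3e⁻ → Au, so n(Au) = 0.03401 / 3 = 0.01134 mol
m = 0.01134 × 196.97 = 2.23 g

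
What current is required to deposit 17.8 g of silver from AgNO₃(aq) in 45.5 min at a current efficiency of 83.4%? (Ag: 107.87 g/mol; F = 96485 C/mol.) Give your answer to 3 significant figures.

6.99 A

n(Ag) = 17.8 / 107.87 = 0.1650 mol
Ag⁺ + e⁻ → Ag, so n(e⁻) = 0.1650 mol
Q = 0.1650 × 96485 / 0.834 = 19090 C
I = Q / t = 19090 / 2730 s = 6.99 A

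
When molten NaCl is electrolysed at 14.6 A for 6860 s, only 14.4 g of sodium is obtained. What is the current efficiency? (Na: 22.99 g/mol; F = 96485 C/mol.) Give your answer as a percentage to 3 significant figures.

60.3%

Q = 14.6 × 6860 = 1.002×10^5 C
n(e⁻) = 1.002×10^5 / 96485 = 1.039 mol
Na⁺ + e⁻ → Na, so theoretical n(Na) = 1.039 mol → 23.89 g
Efficiency = 14.4 / 23.89 = 0.6028 = 60.3%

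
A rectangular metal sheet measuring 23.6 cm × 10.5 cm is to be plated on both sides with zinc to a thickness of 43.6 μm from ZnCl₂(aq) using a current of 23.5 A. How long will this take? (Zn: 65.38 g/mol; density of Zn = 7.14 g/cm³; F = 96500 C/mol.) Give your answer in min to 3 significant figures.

Plated area = 2 × 23.6 × 10.5 = 495.6 cm²
Volume = 495.6 × 43.6×10⁻⁴ cm = 2.161 cm³
m(Zn) = 2.161 × 7.14 = 15.43 g
n(Zn) = 15.43 / 65.38 = 0.2360 mol; n(e⁻) = 2 × 0.2360 = 0.4720 mol
Q = 0.4720 × 96500 = 45550 C
t = 45550 / 23.5 = 1938 s = 32.3 min

32.3 min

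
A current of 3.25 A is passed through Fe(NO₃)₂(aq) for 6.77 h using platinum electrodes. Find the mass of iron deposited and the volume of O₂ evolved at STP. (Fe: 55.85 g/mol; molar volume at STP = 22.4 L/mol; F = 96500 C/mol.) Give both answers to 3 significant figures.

Q = 3.25 × 24372 = 79210 C; n(e⁻) = 79210 / 96500 = 0.8208 mol
Cathode: Fe²⁺ + 2e⁻ → Fe → n(Fe) = 0.8208/2 = 0.4104 mol → 22.9 g
Anode: 2H₂O → O₂ + 4H⁺ + 4e⁻ → n(O₂) = 0.8208/4 = 0.2052 mol → 4.60 L

22.9 g Fe; 4.60 L O₂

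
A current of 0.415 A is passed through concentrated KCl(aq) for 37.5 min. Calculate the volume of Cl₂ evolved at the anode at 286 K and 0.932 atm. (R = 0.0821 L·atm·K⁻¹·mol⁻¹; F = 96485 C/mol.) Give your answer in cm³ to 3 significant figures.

122 cm³

Q = 0.415 A × 2250 s = 933.8 C
n(e⁻) = 933.8 / 96485 = 0.009678 mol
2Cl⁻ → Cl₂ + 2e⁻, so n(Cl₂) = 0.009678 / 2 = 0.004839 mol
V = nRT/P = 0.004839 × 0.0821 × 286 / 0.932 = 0.1219 L
= 122 cm³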